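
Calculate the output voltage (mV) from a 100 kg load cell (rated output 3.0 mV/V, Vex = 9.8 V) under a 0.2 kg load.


Vout = rated_output * Vex * (load / capacity).
Vout = 3.0 * 9.8 * (0.2 / 100)
Vout = 3.0 * 9.8 * 0.002
Vout = 0.059 mV

0.059 mV


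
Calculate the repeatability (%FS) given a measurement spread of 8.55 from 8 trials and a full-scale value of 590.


Repeatability = (spread / full scale) * 100%.
R = (8.55 / 590) * 100
R = 1.449 %FS

1.449 %FS


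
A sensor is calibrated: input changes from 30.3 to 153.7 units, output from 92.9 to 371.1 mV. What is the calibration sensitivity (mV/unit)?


Sensitivity = (y2 - y1) / (x2 - x1).
S = (371.1 - 92.9) / (153.7 - 30.3)
S = 278.2 / 123.4
S = 2.2545 mV/unit

2.2545 mV/unit


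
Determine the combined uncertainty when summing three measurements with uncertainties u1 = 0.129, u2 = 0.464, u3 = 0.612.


For a sum of independent quantities, uc = sqrt(u1^2 + u2^2 + u3^2).
uc = sqrt(0.129^2 + 0.464^2 + 0.612^2)
uc = sqrt(0.016641 + 0.215296 + 0.374544)
uc = 0.7788

0.7788


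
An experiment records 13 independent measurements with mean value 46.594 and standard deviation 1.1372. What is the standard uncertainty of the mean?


The standard uncertainty for Type A evaluation is u = s / sqrt(n).
u = 1.1372 / sqrt(13)
u = 1.1372 / 3.6056
u = 0.3154

0.3154


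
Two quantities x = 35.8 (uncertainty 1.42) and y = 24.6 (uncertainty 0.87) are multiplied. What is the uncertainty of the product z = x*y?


For a product z = x*y, the relative uncertainty is:
uz/z = sqrt((ux/x)^2 + (uy/y)^2)
Relative uncertainties: ux/x = 1.42/35.8 = 0.039665
uy/y = 0.87/24.6 = 0.035366
z = 35.8 * 24.6 = 880.7
uz = 880.7 * sqrt(0.039665^2 + 0.035366^2) = 46.801

46.801


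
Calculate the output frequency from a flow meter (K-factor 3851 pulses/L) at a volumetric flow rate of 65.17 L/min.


Frequency = K * Q / 60 (converting L/min to L/s).
f = 3851 * 65.17 / 60
f = 250969.67 / 60
f = 4182.83 Hz

4182.83 Hz


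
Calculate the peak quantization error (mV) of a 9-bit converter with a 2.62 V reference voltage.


The maximum quantization error is +/- LSB/2.
LSB = Vref / 2^n = 2.62 / 512 = 0.00511719 V
Max error = LSB / 2 = 0.00511719 / 2 = 0.00255859 V
Max error = 2.5586 mV

2.5586 mV


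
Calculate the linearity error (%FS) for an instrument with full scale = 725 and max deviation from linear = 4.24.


Linearity error = (max deviation / full scale) * 100%.
Linearity = (4.24 / 725) * 100
Linearity = 0.585 %FS

0.585 %FS


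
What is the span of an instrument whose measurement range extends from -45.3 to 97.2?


Span = upper range - lower range.
Span = 97.2 - (-45.3)
Span = 142.5

142.5


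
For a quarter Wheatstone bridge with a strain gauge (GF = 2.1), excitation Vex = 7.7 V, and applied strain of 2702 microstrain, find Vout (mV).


Quarter bridge output: Vout = (GF * epsilon * Vex) / 4.
Vout = (2.1 * 2702e-6 * 7.7) / 4
Vout = 0.04369134 / 4 V
Vout = 0.01092284 V = 10.9228 mV

10.9228 mV


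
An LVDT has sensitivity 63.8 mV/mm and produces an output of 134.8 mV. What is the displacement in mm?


Displacement = Vout / sensitivity.
d = 134.8 / 63.8
d = 2.113 mm

2.113 mm


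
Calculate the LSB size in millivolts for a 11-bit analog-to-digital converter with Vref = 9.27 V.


The resolution (LSB) of an ADC is Vref / 2^n.
LSB = 9.27 / 2^11
LSB = 9.27 / 2048
LSB = 0.00452637 V = 4.52636719 mV

4.52636719 mV


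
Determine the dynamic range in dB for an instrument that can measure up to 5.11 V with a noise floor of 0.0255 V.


Dynamic range = 20 * log10(Vmax / Vnoise).
DR = 20 * log10(5.11 / 0.0255)
DR = 20 * log10(200.39)
DR = 46.04 dB

46.04 dB


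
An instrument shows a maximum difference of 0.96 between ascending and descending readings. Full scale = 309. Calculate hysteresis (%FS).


Hysteresis = (max difference / full scale) * 100%.
H = (0.96 / 309) * 100
H = 0.311 %FS

0.311 %FS


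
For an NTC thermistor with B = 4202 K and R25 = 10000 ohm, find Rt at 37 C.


NTC thermistor equation: Rt = R25 * exp(B * (1/T - 1/T25)).
T in Kelvin: 310.15 K, T25 = 298.15 K
1/T - 1/T25 = 1/310.15 - 1/298.15 = -0.00012977
B * (1/T - 1/T25) = 4202 * -0.00012977 = -0.5453
Rt = 10000 * exp(-0.5453) = 5796.7 ohm

5796.7 ohm


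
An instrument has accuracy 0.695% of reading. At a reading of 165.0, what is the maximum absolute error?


Absolute error = (accuracy% / 100) * reading.
Error = (0.695 / 100) * 165.0
Error = 0.00695 * 165.0
Error = 1.1467

1.1467


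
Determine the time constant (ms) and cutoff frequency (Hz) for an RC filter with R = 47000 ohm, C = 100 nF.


Time constant: tau = R * C.
tau = 47000 * 1.00e-07 = 0.0047 s
tau = 4.7 ms
Cutoff frequency: fc = 1 / (2*pi*R*C).
fc = 1 / (2*pi*0.0047) = 33.86 Hz

tau = 4.7 ms, fc = 33.86 Hz


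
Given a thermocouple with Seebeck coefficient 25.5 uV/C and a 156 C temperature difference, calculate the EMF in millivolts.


The thermocouple output V = sensitivity * dT.
V = 25.5 uV/C * 156 C
V = 3978.0 uV
V = 3.978 mV

3.978 mV


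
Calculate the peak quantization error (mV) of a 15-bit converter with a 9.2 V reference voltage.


The maximum quantization error is +/- LSB/2.
LSB = Vref / 2^n = 9.2 / 32768 = 0.00028076 V
Max error = LSB / 2 = 0.00028076 / 2 = 0.00014038 V
Max error = 0.1404 mV

0.1404 mV


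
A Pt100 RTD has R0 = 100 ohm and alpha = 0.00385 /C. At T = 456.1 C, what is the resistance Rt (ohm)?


The RTD equation: Rt = R0 * (1 + alpha * T).
Rt = 100 * (1 + 0.00385 * 456.1)
Rt = 100 * (1 + 1.755985)
Rt = 100 * 2.755985
Rt = 275.599 ohm

275.599 ohm


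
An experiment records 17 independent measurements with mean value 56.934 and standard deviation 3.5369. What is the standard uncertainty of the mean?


The standard uncertainty for Type A evaluation is u = s / sqrt(n).
u = 3.5369 / sqrt(17)
u = 3.5369 / 4.1231
u = 0.8578

0.8578


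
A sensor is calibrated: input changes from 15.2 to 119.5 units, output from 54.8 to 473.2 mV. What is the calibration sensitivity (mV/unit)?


Sensitivity = (y2 - y1) / (x2 - x1).
S = (473.2 - 54.8) / (119.5 - 15.2)
S = 418.4 / 104.3
S = 4.0115 mV/unit

4.0115 mV/unit


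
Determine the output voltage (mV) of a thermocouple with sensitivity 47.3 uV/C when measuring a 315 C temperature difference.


The thermocouple output V = sensitivity * dT.
V = 47.3 uV/C * 315 C
V = 14899.5 uV
V = 14.899 mV

14.899 mV


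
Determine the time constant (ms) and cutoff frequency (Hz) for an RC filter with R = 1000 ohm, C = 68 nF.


Time constant: tau = R * C.
tau = 1000 * 6.80e-08 = 6.8e-05 s
tau = 0.068 ms
Cutoff frequency: fc = 1 / (2*pi*R*C).
fc = 1 / (2*pi*6.8e-05) = 2340.51 Hz

tau = 0.068 ms, fc = 2340.51 Hz


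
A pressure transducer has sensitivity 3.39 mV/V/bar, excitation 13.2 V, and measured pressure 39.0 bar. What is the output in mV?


Output = sensitivity * Vex * P.
Vout = 3.39 * 13.2 * 39.0
Vout = 44.748 * 39.0
Vout = 1745.17 mV

1745.17 mV


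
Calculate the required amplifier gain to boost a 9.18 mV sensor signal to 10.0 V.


Gain = Vout / Vin (converting to same units).
G = 10.0 V / 9.18 mV
G = 10000.0 mV / 9.18 mV
G = 1089.32

1089.32


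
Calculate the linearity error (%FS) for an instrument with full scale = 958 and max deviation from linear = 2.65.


Linearity error = (max deviation / full scale) * 100%.
Linearity = (2.65 / 958) * 100
Linearity = 0.277 %FS

0.277 %FS


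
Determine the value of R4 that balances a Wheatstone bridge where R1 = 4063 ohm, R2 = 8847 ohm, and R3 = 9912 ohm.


At balance: R1*R4 = R2*R3, so R4 = R2*R3/R1.
R4 = 8847 * 9912 / 4063
R4 = 87691464 / 4063
R4 = 21582.93 ohm

21582.93 ohm


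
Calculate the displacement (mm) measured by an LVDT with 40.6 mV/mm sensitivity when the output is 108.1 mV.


Displacement = Vout / sensitivity.
d = 108.1 / 40.6
d = 2.663 mm

2.663 mm


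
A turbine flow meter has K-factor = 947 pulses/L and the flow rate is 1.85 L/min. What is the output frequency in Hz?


Frequency = K * Q / 60 (converting L/min to L/s).
f = 947 * 1.85 / 60
f = 1751.95 / 60
f = 29.2 Hz

29.2 Hz


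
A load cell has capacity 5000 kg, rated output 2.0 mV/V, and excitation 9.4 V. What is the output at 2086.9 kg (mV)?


Vout = rated_output * Vex * (load / capacity).
Vout = 2.0 * 9.4 * (2086.9 / 5000)
Vout = 2.0 * 9.4 * 0.41738
Vout = 7.847 mV

7.847 mV


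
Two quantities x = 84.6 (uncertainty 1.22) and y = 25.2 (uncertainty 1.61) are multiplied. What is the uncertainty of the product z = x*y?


For a product z = x*y, the relative uncertainty is:
uz/z = sqrt((ux/x)^2 + (uy/y)^2)
Relative uncertainties: ux/x = 1.22/84.6 = 0.014421
uy/y = 1.61/25.2 = 0.063889
z = 84.6 * 25.2 = 2131.9
uz = 2131.9 * sqrt(0.014421^2 + 0.063889^2) = 139.633

139.633


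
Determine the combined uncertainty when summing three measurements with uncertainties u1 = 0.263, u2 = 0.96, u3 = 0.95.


For a sum of independent quantities, uc = sqrt(u1^2 + u2^2 + u3^2).
uc = sqrt(0.263^2 + 0.96^2 + 0.95^2)
uc = sqrt(0.069169 + 0.9216 + 0.9025)
uc = 1.376

1.376


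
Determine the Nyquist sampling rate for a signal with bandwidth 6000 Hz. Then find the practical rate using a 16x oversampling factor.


By Nyquist theorem, fs_min = 2 * fmax.
fs_min = 2 * 6000 = 12000 Hz
Practical rate = 16 * fs_min = 16 * 12000 = 192000 Hz

fs_min = 12000 Hz, fs_practical = 192000 Hz


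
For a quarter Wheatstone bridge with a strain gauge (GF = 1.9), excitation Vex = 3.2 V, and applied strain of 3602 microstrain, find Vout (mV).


Quarter bridge output: Vout = (GF * epsilon * Vex) / 4.
Vout = (1.9 * 3602e-6 * 3.2) / 4
Vout = 0.02190016 / 4 V
Vout = 0.00547504 V = 5.475 mV

5.475 mV


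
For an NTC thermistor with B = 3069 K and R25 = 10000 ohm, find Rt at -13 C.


NTC thermistor equation: Rt = R25 * exp(B * (1/T - 1/T25)).
T in Kelvin: 260.15 K, T25 = 298.15 K
1/T - 1/T25 = 1/260.15 - 1/298.15 = 0.00048992
B * (1/T - 1/T25) = 3069 * 0.00048992 = 1.5036
Rt = 10000 * exp(1.5036) = 44976.9 ohm

44976.9 ohm


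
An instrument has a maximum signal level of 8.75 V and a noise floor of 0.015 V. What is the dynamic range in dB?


Dynamic range = 20 * log10(Vmax / Vnoise).
DR = 20 * log10(8.75 / 0.015)
DR = 20 * log10(583.33)
DR = 55.32 dB

55.32 dB


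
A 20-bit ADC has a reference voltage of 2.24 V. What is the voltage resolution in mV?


The resolution (LSB) of an ADC is Vref / 2^n.
LSB = 2.24 / 2^20
LSB = 2.24 / 1048576
LSB = 2.14e-06 V = 0.00213623 mV

0.00213623 mV


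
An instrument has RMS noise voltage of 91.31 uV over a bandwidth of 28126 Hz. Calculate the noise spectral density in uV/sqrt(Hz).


Noise spectral density = Vrms / sqrt(BW).
NSD = 91.31 / sqrt(28126)
NSD = 91.31 / 167.7081
NSD = 0.5445 uV/sqrt(Hz)

0.5445 uV/sqrt(Hz)


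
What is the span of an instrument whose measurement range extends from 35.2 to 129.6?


Span = upper range - lower range.
Span = 129.6 - (35.2)
Span = 94.4

94.4


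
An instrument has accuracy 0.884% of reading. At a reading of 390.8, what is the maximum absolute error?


Absolute error = (accuracy% / 100) * reading.
Error = (0.884 / 100) * 390.8
Error = 0.00884 * 390.8
Error = 3.4547

3.4547


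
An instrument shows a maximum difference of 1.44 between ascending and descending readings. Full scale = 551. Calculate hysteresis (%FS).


Hysteresis = (max difference / full scale) * 100%.
H = (1.44 / 551) * 100
H = 0.261 %FS

0.261 %FS


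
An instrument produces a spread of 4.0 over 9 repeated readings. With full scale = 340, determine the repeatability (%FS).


Repeatability = (spread / full scale) * 100%.
R = (4.0 / 340) * 100
R = 1.176 %FS

1.176 %FS


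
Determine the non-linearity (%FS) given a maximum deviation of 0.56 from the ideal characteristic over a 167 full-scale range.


Linearity error = (max deviation / full scale) * 100%.
Linearity = (0.56 / 167) * 100
Linearity = 0.335 %FS

0.335 %FS


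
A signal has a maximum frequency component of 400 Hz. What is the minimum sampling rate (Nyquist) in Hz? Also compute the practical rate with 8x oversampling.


By Nyquist theorem, fs_min = 2 * fmax.
fs_min = 2 * 400 = 800 Hz
Practical rate = 8 * fs_min = 8 * 800 = 6400 Hz

fs_min = 800 Hz, fs_practical = 6400 Hz


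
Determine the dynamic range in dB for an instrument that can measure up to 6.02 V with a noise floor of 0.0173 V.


Dynamic range = 20 * log10(Vmax / Vnoise).
DR = 20 * log10(6.02 / 0.0173)
DR = 20 * log10(347.98)
DR = 50.83 dB

50.83 dB


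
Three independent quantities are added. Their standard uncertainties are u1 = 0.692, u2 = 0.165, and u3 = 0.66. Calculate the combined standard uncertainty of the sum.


For a sum of independent quantities, uc = sqrt(u1^2 + u2^2 + u3^2).
uc = sqrt(0.692^2 + 0.165^2 + 0.66^2)
uc = sqrt(0.478864 + 0.027225 + 0.4356)
uc = 0.9704

0.9704


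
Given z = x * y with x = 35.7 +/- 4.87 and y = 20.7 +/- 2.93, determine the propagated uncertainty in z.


For a product z = x*y, the relative uncertainty is:
uz/z = sqrt((ux/x)^2 + (uy/y)^2)
Relative uncertainties: ux/x = 4.87/35.7 = 0.136415
uy/y = 2.93/20.7 = 0.141546
z = 35.7 * 20.7 = 739.0
uz = 739.0 * sqrt(0.136415^2 + 0.141546^2) = 145.272

145.272


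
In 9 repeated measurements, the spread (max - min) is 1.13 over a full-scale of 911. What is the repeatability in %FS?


Repeatability = (spread / full scale) * 100%.
R = (1.13 / 911) * 100
R = 0.124 %FS

0.124 %FS


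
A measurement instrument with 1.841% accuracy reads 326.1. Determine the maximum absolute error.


Absolute error = (accuracy% / 100) * reading.
Error = (1.841 / 100) * 326.1
Error = 0.01841 * 326.1
Error = 6.0035

6.0035


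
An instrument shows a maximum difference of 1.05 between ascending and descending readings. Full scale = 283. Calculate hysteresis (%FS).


Hysteresis = (max difference / full scale) * 100%.
H = (1.05 / 283) * 100
H = 0.371 %FS

0.371 %FS


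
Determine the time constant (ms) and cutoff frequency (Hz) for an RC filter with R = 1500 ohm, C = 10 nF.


Time constant: tau = R * C.
tau = 1500 * 1.00e-08 = 1.5e-05 s
tau = 0.015 ms
Cutoff frequency: fc = 1 / (2*pi*R*C).
fc = 1 / (2*pi*1.5e-05) = 10610.33 Hz

tau = 0.015 ms, fc = 10610.33 Hz


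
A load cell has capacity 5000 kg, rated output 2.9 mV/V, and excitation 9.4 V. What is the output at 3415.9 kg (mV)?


Vout = rated_output * Vex * (load / capacity).
Vout = 2.9 * 9.4 * (3415.9 / 5000)
Vout = 2.9 * 9.4 * 0.68318
Vout = 18.623 mV

18.623 mV


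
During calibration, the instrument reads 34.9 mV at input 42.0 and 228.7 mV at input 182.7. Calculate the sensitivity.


Sensitivity = (y2 - y1) / (x2 - x1).
S = (228.7 - 34.9) / (182.7 - 42.0)
S = 193.8 / 140.7
S = 1.3774 mV/unit

1.3774 mV/unit


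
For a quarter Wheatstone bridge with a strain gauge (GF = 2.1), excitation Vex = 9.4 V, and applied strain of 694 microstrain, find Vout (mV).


Quarter bridge output: Vout = (GF * epsilon * Vex) / 4.
Vout = (2.1 * 694e-6 * 9.4) / 4
Vout = 0.01369956 / 4 V
Vout = 0.00342489 V = 3.4249 mV

3.4249 mV


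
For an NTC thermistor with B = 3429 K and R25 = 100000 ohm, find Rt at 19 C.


NTC thermistor equation: Rt = R25 * exp(B * (1/T - 1/T25)).
T in Kelvin: 292.15 K, T25 = 298.15 K
1/T - 1/T25 = 1/292.15 - 1/298.15 = 6.888e-05
B * (1/T - 1/T25) = 3429 * 6.888e-05 = 0.2362
Rt = 100000 * exp(0.2362) = 126642.6 ohm

126642.6 ohm


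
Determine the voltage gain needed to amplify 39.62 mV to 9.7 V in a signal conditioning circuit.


Gain = Vout / Vin (converting to same units).
G = 9.7 V / 39.62 mV
G = 9700.0 mV / 39.62 mV
G = 244.83

244.83


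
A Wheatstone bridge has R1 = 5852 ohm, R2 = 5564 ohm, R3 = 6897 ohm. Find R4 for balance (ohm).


At balance: R1*R4 = R2*R3, so R4 = R2*R3/R1.
R4 = 5564 * 6897 / 5852
R4 = 38374908 / 5852
R4 = 6557.57 ohm

6557.57 ohm


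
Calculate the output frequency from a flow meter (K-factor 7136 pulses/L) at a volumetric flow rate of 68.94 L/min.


Frequency = K * Q / 60 (converting L/min to L/s).
f = 7136 * 68.94 / 60
f = 491955.84 / 60
f = 8199.26 Hz

8199.26 Hz


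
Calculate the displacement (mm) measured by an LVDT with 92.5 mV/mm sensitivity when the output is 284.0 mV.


Displacement = Vout / sensitivity.
d = 284.0 / 92.5
d = 3.07 mm

3.07 mm


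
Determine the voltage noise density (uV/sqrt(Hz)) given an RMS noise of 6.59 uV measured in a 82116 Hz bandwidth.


Noise spectral density = Vrms / sqrt(BW).
NSD = 6.59 / sqrt(82116)
NSD = 6.59 / 286.5589
NSD = 0.023 uV/sqrt(Hz)

0.023 uV/sqrt(Hz)


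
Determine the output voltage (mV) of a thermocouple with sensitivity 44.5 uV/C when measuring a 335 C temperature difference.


The thermocouple output V = sensitivity * dT.
V = 44.5 uV/C * 335 C
V = 14907.5 uV
V = 14.908 mV

14.908 mV


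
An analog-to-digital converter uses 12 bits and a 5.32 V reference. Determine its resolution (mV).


The resolution (LSB) of an ADC is Vref / 2^n.
LSB = 5.32 / 2^12
LSB = 5.32 / 4096
LSB = 0.00129883 V = 1.29882812 mV

1.29882812 mV


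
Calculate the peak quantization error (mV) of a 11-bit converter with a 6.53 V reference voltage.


The maximum quantization error is +/- LSB/2.
LSB = Vref / 2^n = 6.53 / 2048 = 0.00318848 V
Max error = LSB / 2 = 0.00318848 / 2 = 0.00159424 V
Max error = 1.5942 mV

1.5942 mV


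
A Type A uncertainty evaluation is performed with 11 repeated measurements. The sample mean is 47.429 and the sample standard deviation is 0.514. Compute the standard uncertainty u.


The standard uncertainty for Type A evaluation is u = s / sqrt(n).
u = 0.514 / sqrt(11)
u = 0.514 / 3.3166
u = 0.155

0.155


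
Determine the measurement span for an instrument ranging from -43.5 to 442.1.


Span = upper range - lower range.
Span = 442.1 - (-43.5)
Span = 485.6

485.6


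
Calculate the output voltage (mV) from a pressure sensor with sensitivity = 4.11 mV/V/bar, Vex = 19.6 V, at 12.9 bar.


Output = sensitivity * Vex * P.
Vout = 4.11 * 19.6 * 12.9
Vout = 80.556 * 12.9
Vout = 1039.17 mV

1039.17 mV


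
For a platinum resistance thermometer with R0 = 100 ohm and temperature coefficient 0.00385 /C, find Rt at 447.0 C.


The RTD equation: Rt = R0 * (1 + alpha * T).
Rt = 100 * (1 + 0.00385 * 447.0)
Rt = 100 * (1 + 1.72095)
Rt = 100 * 2.72095
Rt = 272.095 ohm

272.095 ohm


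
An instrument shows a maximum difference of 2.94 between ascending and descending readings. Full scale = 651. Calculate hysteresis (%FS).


Hysteresis = (max difference / full scale) * 100%.
H = (2.94 / 651) * 100
H = 0.452 %FS

0.452 %FS


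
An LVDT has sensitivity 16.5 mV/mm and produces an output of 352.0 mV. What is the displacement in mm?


Displacement = Vout / sensitivity.
d = 352.0 / 16.5
d = 21.333 mm

21.333 mm


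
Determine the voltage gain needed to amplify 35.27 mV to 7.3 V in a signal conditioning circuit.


Gain = Vout / Vin (converting to same units).
G = 7.3 V / 35.27 mV
G = 7300.0 mV / 35.27 mV
G = 206.97

206.97


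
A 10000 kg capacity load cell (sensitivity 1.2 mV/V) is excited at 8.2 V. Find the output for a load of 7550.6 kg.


Vout = rated_output * Vex * (load / capacity).
Vout = 1.2 * 8.2 * (7550.6 / 10000)
Vout = 1.2 * 8.2 * 0.75506
Vout = 7.43 mV

7.43 mV


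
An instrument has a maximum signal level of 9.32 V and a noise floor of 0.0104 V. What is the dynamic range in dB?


Dynamic range = 20 * log10(Vmax / Vnoise).
DR = 20 * log10(9.32 / 0.0104)
DR = 20 * log10(896.15)
DR = 59.05 dB

59.05 dB


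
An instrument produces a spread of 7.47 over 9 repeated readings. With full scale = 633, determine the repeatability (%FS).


Repeatability = (spread / full scale) * 100%.
R = (7.47 / 633) * 100
R = 1.18 %FS

1.18 %FS


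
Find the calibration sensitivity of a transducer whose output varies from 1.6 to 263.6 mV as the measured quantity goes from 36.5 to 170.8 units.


Sensitivity = (y2 - y1) / (x2 - x1).
S = (263.6 - 1.6) / (170.8 - 36.5)
S = 262.0 / 134.3
S = 1.9509 mV/unit

1.9509 mV/unit


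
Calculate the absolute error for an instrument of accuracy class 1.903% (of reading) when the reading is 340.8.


Absolute error = (accuracy% / 100) * reading.
Error = (1.903 / 100) * 340.8
Error = 0.01903 * 340.8
Error = 6.4854

6.4854


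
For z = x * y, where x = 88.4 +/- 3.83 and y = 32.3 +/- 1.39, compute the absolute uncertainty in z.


For a product z = x*y, the relative uncertainty is:
uz/z = sqrt((ux/x)^2 + (uy/y)^2)
Relative uncertainties: ux/x = 3.83/88.4 = 0.043326
uy/y = 1.39/32.3 = 0.043034
z = 88.4 * 32.3 = 2855.3
uz = 2855.3 * sqrt(0.043326^2 + 0.043034^2) = 174.363

174.363


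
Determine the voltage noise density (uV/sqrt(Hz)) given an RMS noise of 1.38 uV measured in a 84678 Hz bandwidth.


Noise spectral density = Vrms / sqrt(BW).
NSD = 1.38 / sqrt(84678)
NSD = 1.38 / 290.9948
NSD = 0.0047 uV/sqrt(Hz)

0.0047 uV/sqrt(Hz)


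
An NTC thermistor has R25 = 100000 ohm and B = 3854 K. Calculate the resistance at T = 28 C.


NTC thermistor equation: Rt = R25 * exp(B * (1/T - 1/T25)).
T in Kelvin: 301.15 K, T25 = 298.15 K
1/T - 1/T25 = 1/301.15 - 1/298.15 = -3.341e-05
B * (1/T - 1/T25) = 3854 * -3.341e-05 = -0.1288
Rt = 100000 * exp(-0.1288) = 87917.6 ohm

87917.6 ohm


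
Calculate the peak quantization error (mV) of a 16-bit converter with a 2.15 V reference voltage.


The maximum quantization error is +/- LSB/2.
LSB = Vref / 2^n = 2.15 / 65536 = 3.281e-05 V
Max error = LSB / 2 = 3.281e-05 / 2 = 1.64e-05 V
Max error = 0.0164 mV

0.0164 mV


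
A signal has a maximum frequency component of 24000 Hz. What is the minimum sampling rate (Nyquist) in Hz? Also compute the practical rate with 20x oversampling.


By Nyquist theorem, fs_min = 2 * fmax.
fs_min = 2 * 24000 = 48000 Hz
Practical rate = 20 * fs_min = 20 * 48000 = 960000 Hz

fs_min = 48000 Hz, fs_practical = 960000 Hz


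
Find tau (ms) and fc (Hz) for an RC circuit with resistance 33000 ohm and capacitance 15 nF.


Time constant: tau = R * C.
tau = 33000 * 1.50e-08 = 0.000495 s
tau = 0.495 ms
Cutoff frequency: fc = 1 / (2*pi*R*C).
fc = 1 / (2*pi*0.000495) = 321.53 Hz

tau = 0.495 ms, fc = 321.53 Hz


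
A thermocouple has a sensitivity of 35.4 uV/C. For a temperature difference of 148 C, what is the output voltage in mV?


The thermocouple output V = sensitivity * dT.
V = 35.4 uV/C * 148 C
V = 5239.2 uV
V = 5.239 mV

5.239 mV


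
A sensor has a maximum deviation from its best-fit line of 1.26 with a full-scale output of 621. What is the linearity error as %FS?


Linearity error = (max deviation / full scale) * 100%.
Linearity = (1.26 / 621) * 100
Linearity = 0.203 %FS

0.203 %FS


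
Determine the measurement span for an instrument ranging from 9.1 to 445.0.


Span = upper range - lower range.
Span = 445.0 - (9.1)
Span = 435.9

435.9


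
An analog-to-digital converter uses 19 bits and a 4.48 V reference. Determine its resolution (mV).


The resolution (LSB) of an ADC is Vref / 2^n.
LSB = 4.48 / 2^19
LSB = 4.48 / 524288
LSB = 8.54e-06 V = 0.00854492 mV

0.00854492 mV


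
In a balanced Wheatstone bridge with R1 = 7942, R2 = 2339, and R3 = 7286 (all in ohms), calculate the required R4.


At balance: R1*R4 = R2*R3, so R4 = R2*R3/R1.
R4 = 2339 * 7286 / 7942
R4 = 17041954 / 7942
R4 = 2145.8 ohm

2145.8 ohm


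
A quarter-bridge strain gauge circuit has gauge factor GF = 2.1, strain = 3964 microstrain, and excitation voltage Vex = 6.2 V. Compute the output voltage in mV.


Quarter bridge output: Vout = (GF * epsilon * Vex) / 4.
Vout = (2.1 * 3964e-6 * 6.2) / 4
Vout = 0.05161128 / 4 V
Vout = 0.01290282 V = 12.9028 mV

12.9028 mV


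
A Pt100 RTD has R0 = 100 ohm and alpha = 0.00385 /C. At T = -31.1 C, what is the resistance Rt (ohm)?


The RTD equation: Rt = R0 * (1 + alpha * T).
Rt = 100 * (1 + 0.00385 * -31.1)
Rt = 100 * (1 + -0.119735)
Rt = 100 * 0.880265
Rt = 88.026 ohm

88.026 ohm


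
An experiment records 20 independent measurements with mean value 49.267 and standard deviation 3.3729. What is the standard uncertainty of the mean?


The standard uncertainty for Type A evaluation is u = s / sqrt(n).
u = 3.3729 / sqrt(20)
u = 3.3729 / 4.4721
u = 0.7542

0.7542


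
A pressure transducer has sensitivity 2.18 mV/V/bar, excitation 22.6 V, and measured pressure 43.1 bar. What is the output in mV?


Output = sensitivity * Vex * P.
Vout = 2.18 * 22.6 * 43.1
Vout = 49.268 * 43.1
Vout = 2123.45 mV

2123.45 mV


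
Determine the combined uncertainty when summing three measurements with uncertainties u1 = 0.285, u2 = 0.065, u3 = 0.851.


For a sum of independent quantities, uc = sqrt(u1^2 + u2^2 + u3^2).
uc = sqrt(0.285^2 + 0.065^2 + 0.851^2)
uc = sqrt(0.081225 + 0.004225 + 0.724201)
uc = 0.8998

0.8998


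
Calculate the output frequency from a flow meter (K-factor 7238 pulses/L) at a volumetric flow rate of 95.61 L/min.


Frequency = K * Q / 60 (converting L/min to L/s).
f = 7238 * 95.61 / 60
f = 692025.18 / 60
f = 11533.75 Hz

11533.75 Hz


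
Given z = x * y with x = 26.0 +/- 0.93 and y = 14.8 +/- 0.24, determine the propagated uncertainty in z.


For a product z = x*y, the relative uncertainty is:
uz/z = sqrt((ux/x)^2 + (uy/y)^2)
Relative uncertainties: ux/x = 0.93/26.0 = 0.035769
uy/y = 0.24/14.8 = 0.016216
z = 26.0 * 14.8 = 384.8
uz = 384.8 * sqrt(0.035769^2 + 0.016216^2) = 15.112

15.112


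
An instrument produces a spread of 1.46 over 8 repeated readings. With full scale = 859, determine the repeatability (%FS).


Repeatability = (spread / full scale) * 100%.
R = (1.46 / 859) * 100
R = 0.17 %FS

0.17 %FS


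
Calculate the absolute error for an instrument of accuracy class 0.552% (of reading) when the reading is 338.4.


Absolute error = (accuracy% / 100) * reading.
Error = (0.552 / 100) * 338.4
Error = 0.00552 * 338.4
Error = 1.868

1.868


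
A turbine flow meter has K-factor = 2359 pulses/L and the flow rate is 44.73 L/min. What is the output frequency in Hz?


Frequency = K * Q / 60 (converting L/min to L/s).
f = 2359 * 44.73 / 60
f = 105518.07 / 60
f = 1758.63 Hz

1758.63 Hz


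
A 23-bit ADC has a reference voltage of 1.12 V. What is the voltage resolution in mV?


The resolution (LSB) of an ADC is Vref / 2^n.
LSB = 1.12 / 2^23
LSB = 1.12 / 8388608
LSB = 1.3e-07 V = 0.00013351 mV

0.00013351 mV


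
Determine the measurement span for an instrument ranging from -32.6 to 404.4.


Span = upper range - lower range.
Span = 404.4 - (-32.6)
Span = 437.0

437.0


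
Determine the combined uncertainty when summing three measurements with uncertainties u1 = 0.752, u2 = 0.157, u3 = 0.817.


For a sum of independent quantities, uc = sqrt(u1^2 + u2^2 + u3^2).
uc = sqrt(0.752^2 + 0.157^2 + 0.817^2)
uc = sqrt(0.565504 + 0.024649 + 0.667489)
uc = 1.1214

1.1214


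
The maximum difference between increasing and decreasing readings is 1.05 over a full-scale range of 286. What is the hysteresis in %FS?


Hysteresis = (max difference / full scale) * 100%.
H = (1.05 / 286) * 100
H = 0.367 %FS

0.367 %FS


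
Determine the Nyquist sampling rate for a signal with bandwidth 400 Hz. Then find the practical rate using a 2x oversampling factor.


By Nyquist theorem, fs_min = 2 * fmax.
fs_min = 2 * 400 = 800 Hz
Practical rate = 2 * fs_min = 2 * 800 = 1600 Hz

fs_min = 800 Hz, fs_practical = 1600 Hz


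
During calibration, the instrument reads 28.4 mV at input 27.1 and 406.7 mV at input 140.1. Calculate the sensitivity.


Sensitivity = (y2 - y1) / (x2 - x1).
S = (406.7 - 28.4) / (140.1 - 27.1)
S = 378.3 / 113.0
S = 3.3478 mV/unit

3.3478 mV/unit


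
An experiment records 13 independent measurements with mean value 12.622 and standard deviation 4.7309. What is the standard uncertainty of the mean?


The standard uncertainty for Type A evaluation is u = s / sqrt(n).
u = 4.7309 / sqrt(13)
u = 4.7309 / 3.6056
u = 1.3121

1.3121


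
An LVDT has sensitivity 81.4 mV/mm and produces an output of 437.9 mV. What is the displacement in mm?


Displacement = Vout / sensitivity.
d = 437.9 / 81.4
d = 5.38 mm

5.38 mm


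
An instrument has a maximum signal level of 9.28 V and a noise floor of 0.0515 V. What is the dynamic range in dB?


Dynamic range = 20 * log10(Vmax / Vnoise).
DR = 20 * log10(9.28 / 0.0515)
DR = 20 * log10(180.19)
DR = 45.11 dB

45.11 dB


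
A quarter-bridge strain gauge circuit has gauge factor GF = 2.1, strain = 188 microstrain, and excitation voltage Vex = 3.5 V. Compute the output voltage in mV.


Quarter bridge output: Vout = (GF * epsilon * Vex) / 4.
Vout = (2.1 * 188e-6 * 3.5) / 4
Vout = 0.0013818 / 4 V
Vout = 0.00034545 V = 0.3455 mV

0.3455 mV


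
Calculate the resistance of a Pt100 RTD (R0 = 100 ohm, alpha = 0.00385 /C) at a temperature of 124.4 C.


The RTD equation: Rt = R0 * (1 + alpha * T).
Rt = 100 * (1 + 0.00385 * 124.4)
Rt = 100 * (1 + 0.47894)
Rt = 100 * 1.47894
Rt = 147.894 ohm

147.894 ohm


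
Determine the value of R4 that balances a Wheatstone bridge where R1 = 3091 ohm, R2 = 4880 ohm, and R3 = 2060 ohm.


At balance: R1*R4 = R2*R3, so R4 = R2*R3/R1.
R4 = 4880 * 2060 / 3091
R4 = 10052800 / 3091
R4 = 3252.28 ohm

3252.28 ohm


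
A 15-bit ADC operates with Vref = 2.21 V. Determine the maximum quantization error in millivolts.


The maximum quantization error is +/- LSB/2.
LSB = Vref / 2^n = 2.21 / 32768 = 6.744e-05 V
Max error = LSB / 2 = 6.744e-05 / 2 = 3.372e-05 V
Max error = 0.0337 mV

0.0337 mV


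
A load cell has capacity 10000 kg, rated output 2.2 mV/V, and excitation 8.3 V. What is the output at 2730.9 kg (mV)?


Vout = rated_output * Vex * (load / capacity).
Vout = 2.2 * 8.3 * (2730.9 / 10000)
Vout = 2.2 * 8.3 * 0.27309
Vout = 4.987 mV

4.987 mV


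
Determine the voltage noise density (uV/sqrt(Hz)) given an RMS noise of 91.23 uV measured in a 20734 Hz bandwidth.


Noise spectral density = Vrms / sqrt(BW).
NSD = 91.23 / sqrt(20734)
NSD = 91.23 / 143.9931
NSD = 0.6336 uV/sqrt(Hz)

0.6336 uV/sqrt(Hz)


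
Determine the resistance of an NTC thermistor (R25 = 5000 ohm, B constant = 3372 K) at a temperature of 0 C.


NTC thermistor equation: Rt = R25 * exp(B * (1/T - 1/T25)).
T in Kelvin: 273.15 K, T25 = 298.15 K
1/T - 1/T25 = 1/273.15 - 1/298.15 = 0.00030698
B * (1/T - 1/T25) = 3372 * 0.00030698 = 1.0351
Rt = 5000 * exp(1.0351) = 14077.2 ohm

14077.2 ohm


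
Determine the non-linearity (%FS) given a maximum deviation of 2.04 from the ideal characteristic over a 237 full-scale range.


Linearity error = (max deviation / full scale) * 100%.
Linearity = (2.04 / 237) * 100
Linearity = 0.861 %FS

0.861 %FS


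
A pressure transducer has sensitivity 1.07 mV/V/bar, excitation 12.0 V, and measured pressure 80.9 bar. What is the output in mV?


Output = sensitivity * Vex * P.
Vout = 1.07 * 12.0 * 80.9
Vout = 12.84 * 80.9
Vout = 1038.76 mV

1038.76 mV


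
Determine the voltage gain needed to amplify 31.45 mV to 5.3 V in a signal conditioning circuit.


Gain = Vout / Vin (converting to same units).
G = 5.3 V / 31.45 mV
G = 5300.0 mV / 31.45 mV
G = 168.52

168.52


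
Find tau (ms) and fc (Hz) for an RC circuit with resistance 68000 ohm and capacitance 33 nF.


Time constant: tau = R * C.
tau = 68000 * 3.30e-08 = 0.002244 s
tau = 2.244 ms
Cutoff frequency: fc = 1 / (2*pi*R*C).
fc = 1 / (2*pi*0.002244) = 70.92 Hz

tau = 2.244 ms, fc = 70.92 Hz


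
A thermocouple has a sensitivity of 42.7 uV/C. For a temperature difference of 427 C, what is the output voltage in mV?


The thermocouple output V = sensitivity * dT.
V = 42.7 uV/C * 427 C
V = 18232.9 uV
V = 18.233 mV

18.233 mV


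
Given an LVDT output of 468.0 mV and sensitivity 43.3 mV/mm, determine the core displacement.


Displacement = Vout / sensitivity.
d = 468.0 / 43.3
d = 10.808 mm

10.808 mm


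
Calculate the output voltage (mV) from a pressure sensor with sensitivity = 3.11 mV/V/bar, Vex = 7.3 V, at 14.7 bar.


Output = sensitivity * Vex * P.
Vout = 3.11 * 7.3 * 14.7
Vout = 22.703 * 14.7
Vout = 333.73 mV

333.73 mV


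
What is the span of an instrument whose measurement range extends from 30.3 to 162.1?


Span = upper range - lower range.
Span = 162.1 - (30.3)
Span = 131.8

131.8


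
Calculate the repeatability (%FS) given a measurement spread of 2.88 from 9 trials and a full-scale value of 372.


Repeatability = (spread / full scale) * 100%.
R = (2.88 / 372) * 100
R = 0.774 %FS

0.774 %FS


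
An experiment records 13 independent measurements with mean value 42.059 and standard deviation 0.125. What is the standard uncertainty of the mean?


The standard uncertainty for Type A evaluation is u = s / sqrt(n).
u = 0.125 / sqrt(13)
u = 0.125 / 3.6056
u = 0.0347

0.0347


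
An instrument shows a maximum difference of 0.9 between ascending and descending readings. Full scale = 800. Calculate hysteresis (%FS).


Hysteresis = (max difference / full scale) * 100%.
H = (0.9 / 800) * 100
H = 0.113 %FS

0.113 %FS


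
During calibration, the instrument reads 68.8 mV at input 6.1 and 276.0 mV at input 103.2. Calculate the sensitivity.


Sensitivity = (y2 - y1) / (x2 - x1).
S = (276.0 - 68.8) / (103.2 - 6.1)
S = 207.2 / 97.1
S = 2.1339 mV/unit

2.1339 mV/unit


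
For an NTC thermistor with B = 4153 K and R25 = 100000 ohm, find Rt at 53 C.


NTC thermistor equation: Rt = R25 * exp(B * (1/T - 1/T25)).
T in Kelvin: 326.15 K, T25 = 298.15 K
1/T - 1/T25 = 1/326.15 - 1/298.15 = -0.00028794
B * (1/T - 1/T25) = 4153 * -0.00028794 = -1.1958
Rt = 100000 * exp(-1.1958) = 30245.4 ohm

30245.4 ohm


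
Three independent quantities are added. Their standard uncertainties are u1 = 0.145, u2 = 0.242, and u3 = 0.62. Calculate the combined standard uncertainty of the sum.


For a sum of independent quantities, uc = sqrt(u1^2 + u2^2 + u3^2).
uc = sqrt(0.145^2 + 0.242^2 + 0.62^2)
uc = sqrt(0.021025 + 0.058564 + 0.3844)
uc = 0.6812

0.6812


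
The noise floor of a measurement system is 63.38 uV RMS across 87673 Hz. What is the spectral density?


Noise spectral density = Vrms / sqrt(BW).
NSD = 63.38 / sqrt(87673)
NSD = 63.38 / 296.0963
NSD = 0.2141 uV/sqrt(Hz)

0.2141 uV/sqrt(Hz)


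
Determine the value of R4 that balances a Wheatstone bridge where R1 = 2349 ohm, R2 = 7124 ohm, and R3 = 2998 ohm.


At balance: R1*R4 = R2*R3, so R4 = R2*R3/R1.
R4 = 7124 * 2998 / 2349
R4 = 21357752 / 2349
R4 = 9092.27 ohm

9092.27 ohm


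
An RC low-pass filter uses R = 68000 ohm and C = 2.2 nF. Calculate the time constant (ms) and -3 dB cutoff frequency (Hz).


Time constant: tau = R * C.
tau = 68000 * 2.20e-09 = 0.0001496 s
tau = 0.1496 ms
Cutoff frequency: fc = 1 / (2*pi*R*C).
fc = 1 / (2*pi*0.0001496) = 1063.87 Hz

tau = 0.1496 ms, fc = 1063.87 Hz


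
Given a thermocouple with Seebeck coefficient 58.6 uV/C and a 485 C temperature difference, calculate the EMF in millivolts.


The thermocouple output V = sensitivity * dT.
V = 58.6 uV/C * 485 C
V = 28421.0 uV
V = 28.421 mV

28.421 mV


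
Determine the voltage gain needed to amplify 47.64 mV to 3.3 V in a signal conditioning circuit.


Gain = Vout / Vin (converting to same units).
G = 3.3 V / 47.64 mV
G = 3300.0 mV / 47.64 mV
G = 69.27

69.27


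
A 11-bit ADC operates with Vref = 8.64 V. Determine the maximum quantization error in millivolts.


The maximum quantization error is +/- LSB/2.
LSB = Vref / 2^n = 8.64 / 2048 = 0.00421875 V
Max error = LSB / 2 = 0.00421875 / 2 = 0.00210938 V
Max error = 2.1094 mV

2.1094 mV


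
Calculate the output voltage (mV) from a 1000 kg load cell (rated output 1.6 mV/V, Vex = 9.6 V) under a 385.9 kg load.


Vout = rated_output * Vex * (load / capacity).
Vout = 1.6 * 9.6 * (385.9 / 1000)
Vout = 1.6 * 9.6 * 0.3859
Vout = 5.927 mV

5.927 mV


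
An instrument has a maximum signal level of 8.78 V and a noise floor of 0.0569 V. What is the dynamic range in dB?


Dynamic range = 20 * log10(Vmax / Vnoise).
DR = 20 * log10(8.78 / 0.0569)
DR = 20 * log10(154.31)
DR = 43.77 dB

43.77 dB


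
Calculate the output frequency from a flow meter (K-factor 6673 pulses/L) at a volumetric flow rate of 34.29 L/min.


Frequency = K * Q / 60 (converting L/min to L/s).
f = 6673 * 34.29 / 60
f = 228817.17 / 60
f = 3813.62 Hz

3813.62 Hz


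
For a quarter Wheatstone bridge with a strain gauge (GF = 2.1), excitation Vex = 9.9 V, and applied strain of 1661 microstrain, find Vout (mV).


Quarter bridge output: Vout = (GF * epsilon * Vex) / 4.
Vout = (2.1 * 1661e-6 * 9.9) / 4
Vout = 0.03453219 / 4 V
Vout = 0.00863305 V = 8.633 mV

8.633 mV


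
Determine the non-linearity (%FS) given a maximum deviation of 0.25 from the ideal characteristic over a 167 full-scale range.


Linearity error = (max deviation / full scale) * 100%.
Linearity = (0.25 / 167) * 100
Linearity = 0.15 %FS

0.15 %FS


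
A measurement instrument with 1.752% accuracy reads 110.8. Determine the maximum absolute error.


Absolute error = (accuracy% / 100) * reading.
Error = (1.752 / 100) * 110.8
Error = 0.01752 * 110.8
Error = 1.9412

1.9412


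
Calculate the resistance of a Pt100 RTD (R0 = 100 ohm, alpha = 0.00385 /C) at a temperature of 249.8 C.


The RTD equation: Rt = R0 * (1 + alpha * T).
Rt = 100 * (1 + 0.00385 * 249.8)
Rt = 100 * (1 + 0.96173)
Rt = 100 * 1.96173
Rt = 196.173 ohm

196.173 ohm


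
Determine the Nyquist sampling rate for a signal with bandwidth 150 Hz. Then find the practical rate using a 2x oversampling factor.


By Nyquist theorem, fs_min = 2 * fmax.
fs_min = 2 * 150 = 300 Hz
Practical rate = 2 * fs_min = 2 * 300 = 600 Hz

fs_min = 300 Hz, fs_practical = 600 Hz


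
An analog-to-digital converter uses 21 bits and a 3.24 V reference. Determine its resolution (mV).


The resolution (LSB) of an ADC is Vref / 2^n.
LSB = 3.24 / 2^21
LSB = 3.24 / 2097152
LSB = 1.54e-06 V = 0.00154495 mV

0.00154495 mV


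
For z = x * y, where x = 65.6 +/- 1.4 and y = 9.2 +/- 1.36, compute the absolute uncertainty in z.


For a product z = x*y, the relative uncertainty is:
uz/z = sqrt((ux/x)^2 + (uy/y)^2)
Relative uncertainties: ux/x = 1.4/65.6 = 0.021341
uy/y = 1.36/9.2 = 0.147826
z = 65.6 * 9.2 = 603.5
uz = 603.5 * sqrt(0.021341^2 + 0.147826^2) = 90.141

90.141


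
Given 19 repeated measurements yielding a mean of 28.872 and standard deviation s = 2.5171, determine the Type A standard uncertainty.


The standard uncertainty for Type A evaluation is u = s / sqrt(n).
u = 2.5171 / sqrt(19)
u = 2.5171 / 4.3589
u = 0.5775

0.5775


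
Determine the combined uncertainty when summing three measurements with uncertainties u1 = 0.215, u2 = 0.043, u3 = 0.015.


For a sum of independent quantities, uc = sqrt(u1^2 + u2^2 + u3^2).
uc = sqrt(0.215^2 + 0.043^2 + 0.015^2)
uc = sqrt(0.046225 + 0.001849 + 0.000225)
uc = 0.2198

0.2198


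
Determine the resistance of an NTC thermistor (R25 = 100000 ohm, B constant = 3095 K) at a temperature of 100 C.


NTC thermistor equation: Rt = R25 * exp(B * (1/T - 1/T25)).
T in Kelvin: 373.15 K, T25 = 298.15 K
1/T - 1/T25 = 1/373.15 - 1/298.15 = -0.00067413
B * (1/T - 1/T25) = 3095 * -0.00067413 = -2.0864
Rt = 100000 * exp(-2.0864) = 12413.0 ohm

12413.0 ohm


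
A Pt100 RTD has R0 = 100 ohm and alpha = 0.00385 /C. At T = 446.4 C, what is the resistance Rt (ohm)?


The RTD equation: Rt = R0 * (1 + alpha * T).
Rt = 100 * (1 + 0.00385 * 446.4)
Rt = 100 * (1 + 1.71864)
Rt = 100 * 2.71864
Rt = 271.864 ohm

271.864 ohm


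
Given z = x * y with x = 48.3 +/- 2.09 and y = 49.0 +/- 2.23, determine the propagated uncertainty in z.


For a product z = x*y, the relative uncertainty is:
uz/z = sqrt((ux/x)^2 + (uy/y)^2)
Relative uncertainties: ux/x = 2.09/48.3 = 0.043271
uy/y = 2.23/49.0 = 0.04551
z = 48.3 * 49.0 = 2366.7
uz = 2366.7 * sqrt(0.043271^2 + 0.04551^2) = 148.624

148.624


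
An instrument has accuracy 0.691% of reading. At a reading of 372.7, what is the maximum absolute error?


Absolute error = (accuracy% / 100) * reading.
Error = (0.691 / 100) * 372.7
Error = 0.00691 * 372.7
Error = 2.5754

2.5754
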